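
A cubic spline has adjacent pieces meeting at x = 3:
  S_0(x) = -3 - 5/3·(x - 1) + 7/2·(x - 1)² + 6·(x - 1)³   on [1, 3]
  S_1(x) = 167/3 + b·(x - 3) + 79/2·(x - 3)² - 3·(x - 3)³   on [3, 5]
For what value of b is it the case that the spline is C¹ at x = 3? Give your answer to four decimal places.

84.3333

S_0'(x) = -5/3 + 7·(x - 1) + 18·(x - 1)², so S_0'(3) = 253/3. On the right, S_1'(3) = b, so b = 253/3.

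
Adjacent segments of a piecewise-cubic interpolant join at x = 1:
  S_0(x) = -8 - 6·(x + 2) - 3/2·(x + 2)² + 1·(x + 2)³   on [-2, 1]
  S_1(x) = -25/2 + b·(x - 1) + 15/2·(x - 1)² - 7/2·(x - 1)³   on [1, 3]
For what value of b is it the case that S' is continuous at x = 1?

S_0'(x) = -6 - 3·(x + 2) + 3·(x + 2)², so S_0'(1) = 12. On the right, S_1'(1) = b, so b = 12.

12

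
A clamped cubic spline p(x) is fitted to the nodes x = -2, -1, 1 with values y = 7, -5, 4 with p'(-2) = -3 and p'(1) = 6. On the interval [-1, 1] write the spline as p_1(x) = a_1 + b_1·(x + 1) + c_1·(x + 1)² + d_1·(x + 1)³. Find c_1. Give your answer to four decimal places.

Let σ_i = p''(x_i). Step sizes h_i = 1, 2; slopes of the chords Δ_i = (y_(i+1) - y_i)/h_i = -12, 9/2.
  1·σ_0 + 6·σ_1 + 2·σ_2 = 6(Δ_1 - Δ_0) = 99
Clamped end conditions give two more equations: 2h_0·σ_0 + h_0·σ_1 = 6(Δ_0 - p'(-2)) = -54 and h_1·σ_1 + 2h_1·σ_2 = 6(p'(1) - Δ_1) = 9.
Hence σ_0 = -81/2, σ_1 = 27, σ_2 = -45/4.
On [-1, 1], with p_1(x) = a_1 + b_1·(x + 1) + c_1·(x + 1)² + d_1·(x + 1)³: c_1 = σ_1/2 = 27/2, d_1 = (σ_2 - σ_1)/(6h_1) = -51/16, b_1 = Δ_1 - h_1(2σ_1 + σ_2)/6 = -39/4.

13.5000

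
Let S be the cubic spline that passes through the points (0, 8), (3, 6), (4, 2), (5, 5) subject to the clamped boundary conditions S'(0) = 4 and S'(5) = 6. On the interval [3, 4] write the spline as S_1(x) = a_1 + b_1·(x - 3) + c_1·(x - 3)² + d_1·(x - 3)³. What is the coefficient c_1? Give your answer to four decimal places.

-1.2414

With m_i denoting the second derivative at x_i, h_i = 3, 1, 1, and Δ_i = (y_(i+1) − y_i)/h_i = -2/3, -4, 3:
  3·m_0 + 8·m_1 + 1·m_2 = 6(Δ_1 - Δ_0) = -20
  1·m_1 + 4·m_2 + 1·m_3 = 6(Δ_2 - Δ_1) = 42
Clamped end conditions give two more equations: 2h_0·m_0 + h_0·m_1 = 6(Δ_0 - S'(0)) = -28 and h_2·m_2 + 2h_2·m_3 = 6(S'(5) - Δ_2) = 18.
Forward elimination and back-substitution give m_0 = -298/87, m_1 = -72/29, m_2 = 294/29, m_3 = 114/29.
On [3, 4], with S_1(x) = a_1 + b_1·(x - 3) + c_1·(x - 3)² + d_1·(x - 3)³: c_1 = m_1/2 = -36/29, d_1 = (m_2 - m_1)/(6h_1) = 61/29, b_1 = Δ_1 - h_1(2m_1 + m_2)/6 = -141/29.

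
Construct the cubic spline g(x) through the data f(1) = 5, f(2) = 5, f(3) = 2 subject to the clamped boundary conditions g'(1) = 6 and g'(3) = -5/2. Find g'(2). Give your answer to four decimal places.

With σ_i denoting the second derivative at x_i, h_i = 1, 1, and Δ_i = (y_(i+1) − y_i)/h_i = 0, -3:
  1·σ_0 + 4·σ_1 + 1·σ_2 = 6(Δ_1 - Δ_0) = -18
Clamped end conditions give two more equations: 2h_0·σ_0 + h_0·σ_1 = 6(Δ_0 - g'(1)) = -36 and h_1·σ_1 + 2h_1·σ_2 = 6(g'(3) - Δ_1) = 3.
Hence σ_0 = -71/4, σ_1 = -1/2, σ_2 = 7/4.
On [2, 3], g'(x) = b_1 + 2c_1·(x - 2) + 3d_1·(x - 2)² with b_1 = Δ_1 - h_1(2σ_1 + σ_2)/6 = -25/8, c_1 = σ_1/2 = -1/4, d_1 = (σ_2 - σ_1)/(6h_1) = 3/8. So g'(2) = -25/8.

-3.1250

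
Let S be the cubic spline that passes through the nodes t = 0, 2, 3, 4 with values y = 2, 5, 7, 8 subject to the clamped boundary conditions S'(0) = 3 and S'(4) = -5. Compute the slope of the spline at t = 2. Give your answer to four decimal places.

Write M_i for S''(x_i). With h_i = 2, 1, 1 and divided differences Δ_i = 3/2, 2, 1, the continuity of S' gives the tridiagonal system
  2·M_0 + 6·M_1 + 1·M_2 = 6(Δ_1 - Δ_0) = 3
  1·M_1 + 4·M_2 + 1·M_3 = 6(Δ_2 - Δ_1) = -6
Clamped end conditions give two more equations: 2h_0·M_0 + h_0·M_1 = 6(Δ_0 - S'(0)) = -9 and h_2·M_2 + 2h_2·M_3 = 6(S'(4) - Δ_2) = -36.
Forward elimination and back-substitution give M_0 = -59/22, M_1 = 19/22, M_2 = 35/11, M_3 = -431/22.
On [2, 3], S'(t) = b_1 + 2c_1·(t - 2) + 3d_1·(t - 2)² with b_1 = Δ_1 - h_1(2M_1 + M_2)/6 = 13/11, c_1 = M_1/2 = 19/44, d_1 = (M_2 - M_1)/(6h_1) = 17/44. So S'(2) = 13/11.

1.1818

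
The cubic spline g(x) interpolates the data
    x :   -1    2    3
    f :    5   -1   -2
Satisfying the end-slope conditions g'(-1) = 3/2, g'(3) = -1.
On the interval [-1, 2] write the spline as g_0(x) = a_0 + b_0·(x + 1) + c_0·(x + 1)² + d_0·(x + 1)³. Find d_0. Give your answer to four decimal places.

Write m_i for g''(x_i). With h_i = 3, 1 and divided differences Δ_i = -2, -1, the continuity of g' gives the tridiagonal system
  3·m_0 + 8·m_1 + 1·m_2 = 6(Δ_1 - Δ_0) = 6
Clamped end conditions give two more equations: 2h_0·m_0 + h_0·m_1 = 6(Δ_0 - g'(-1)) = -21 and h_1·m_1 + 2h_1·m_2 = 6(g'(3) - Δ_1) = 0.
Solving: m_0 = -39/8, m_1 = 11/4, m_2 = -11/8.
On [-1, 2], with g_0(x) = a_0 + b_0·(x + 1) + c_0·(x + 1)² + d_0·(x + 1)³: c_0 = m_0/2 = -39/16, d_0 = (m_1 - m_0)/(6h_0) = 61/144, b_0 = Δ_0 - h_0(2m_0 + m_1)/6 = 3/2.

0.4236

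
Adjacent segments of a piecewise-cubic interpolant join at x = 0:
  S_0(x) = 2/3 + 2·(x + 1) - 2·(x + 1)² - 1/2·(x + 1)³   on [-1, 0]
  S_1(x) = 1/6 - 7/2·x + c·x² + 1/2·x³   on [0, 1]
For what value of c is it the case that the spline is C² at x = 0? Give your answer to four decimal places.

-3.5000

S_0''(x) = -4 - 3·(x + 1), so S_0''(0) = -7. On the right, S_1''(0) = 2c, so c = -7/2.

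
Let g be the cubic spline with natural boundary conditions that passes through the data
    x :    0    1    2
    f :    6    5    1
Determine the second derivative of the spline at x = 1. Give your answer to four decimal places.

Write M_i for g''(x_i). With h_i = 1, 1 and divided differences Δ_i = -1, -4, the continuity of g' gives the tridiagonal system
  1·M_0 + 4·M_1 + 1·M_2 = 6(Δ_1 - Δ_0) = -18
Natural end conditions: M_0 = M_2 = 0.
Solving: M_0 = 0, M_1 = -9/2, M_2 = 0.

-4.5000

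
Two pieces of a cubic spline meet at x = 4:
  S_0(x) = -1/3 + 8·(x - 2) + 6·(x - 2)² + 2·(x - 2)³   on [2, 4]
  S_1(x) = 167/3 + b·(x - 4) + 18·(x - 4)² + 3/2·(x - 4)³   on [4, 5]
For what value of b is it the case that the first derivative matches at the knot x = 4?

56

S_0'(x) = 8 + 12·(x - 2) + 6·(x - 2)², so S_0'(4) = 56. On the right, S_1'(4) = b, so b = 56.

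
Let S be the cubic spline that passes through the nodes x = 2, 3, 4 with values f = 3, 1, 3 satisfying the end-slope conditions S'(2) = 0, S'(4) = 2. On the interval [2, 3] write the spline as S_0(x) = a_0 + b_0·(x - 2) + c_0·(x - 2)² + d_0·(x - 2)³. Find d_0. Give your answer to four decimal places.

3.5000

Let M_i = S''(x_i). Step sizes h_i = 1, 1; slopes of the chords Δ_i = (y_(i+1) - y_i)/h_i = -2, 2.
  1·M_0 + 4·M_1 + 1·M_2 = 6(Δ_1 - Δ_0) = 24
Clamped end conditions give two more equations: 2h_0·M_0 + h_0·M_1 = 6(Δ_0 - S'(2)) = -12 and h_1·M_1 + 2h_1·M_2 = 6(S'(4) - Δ_1) = 0.
Solving the tridiagonal system: M_0 = -11, M_1 = 10, M_2 = -5.
On [2, 3], with S_0(x) = a_0 + b_0·(x - 2) + c_0·(x - 2)² + d_0·(x - 2)³: c_0 = M_0/2 = -11/2, d_0 = (M_1 - M_0)/(6h_0) = 7/2, b_0 = Δ_0 - h_0(2M_0 + M_1)/6 = 0.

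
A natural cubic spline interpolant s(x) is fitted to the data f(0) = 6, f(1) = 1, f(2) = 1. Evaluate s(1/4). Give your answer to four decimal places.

4.4570

With M_i denoting the second derivative at x_i, h_i = 1, 1, and Δ_i = (y_(i+1) − y_i)/h_i = -5, 0:
  1·M_0 + 4·M_1 + 1·M_2 = 6(Δ_1 - Δ_0) = 30
Natural end conditions: M_0 = M_2 = 0.
Hence M_0 = 0, M_1 = 15/2, M_2 = 0.
On [0, 1], s(x) = 6 - 25/4·x + 0·x² + 5/4·x³.
With x = 1/4: s(1/4) = 1141/256.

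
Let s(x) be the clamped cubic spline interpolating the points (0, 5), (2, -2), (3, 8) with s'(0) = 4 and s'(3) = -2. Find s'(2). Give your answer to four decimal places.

Let M_i = s''(x_i). Step sizes h_i = 2, 1; slopes of the chords Δ_i = (y_(i+1) - y_i)/h_i = -7/2, 10.
  2·M_0 + 6·M_1 + 1·M_2 = 6(Δ_1 - Δ_0) = 81
Clamped end conditions give two more equations: 2h_0·M_0 + h_0·M_1 = 6(Δ_0 - s'(0)) = -45 and h_1·M_1 + 2h_1·M_2 = 6(s'(3) - Δ_1) = -72.
Solving the tridiagonal system: M_0 = -107/4, M_1 = 31, M_2 = -103/2.
On [2, 3], s'(x) = b_1 + 2c_1·(x - 2) + 3d_1·(x - 2)² with b_1 = Δ_1 - h_1(2M_1 + M_2)/6 = 33/4, c_1 = M_1/2 = 31/2, d_1 = (M_2 - M_1)/(6h_1) = -55/4. So s'(2) = 33/4.

8.2500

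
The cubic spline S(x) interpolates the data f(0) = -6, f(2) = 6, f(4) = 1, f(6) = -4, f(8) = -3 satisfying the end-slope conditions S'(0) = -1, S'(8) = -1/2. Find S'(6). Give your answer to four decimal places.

-0.1964

Write M_i for S''(x_i). With h_i = 2, 2, 2, 2 and divided differences Δ_i = 6, -5/2, -5/2, 1/2, the continuity of S' gives the tridiagonal system
  2·M_0 + 8·M_1 + 2·M_2 = 6(Δ_1 - Δ_0) = -51
  2·M_1 + 8·M_2 + 2·M_3 = 6(Δ_2 - Δ_1) = 0
  2·M_2 + 8·M_3 + 2·M_4 = 6(Δ_3 - Δ_2) = 18
Clamped end conditions give two more equations: 2h_0·M_0 + h_0·M_1 = 6(Δ_0 - S'(0)) = 42 and h_3·M_3 + 2h_3·M_4 = 6(S'(8) - Δ_3) = -6.
Hence M_0 = 893/56, M_1 = -305/28, M_2 = 17/8, M_3 = 67/28, M_4 = -151/56.
On [6, 8], S'(x) = b_3 + 2c_3·(x - 6) + 3d_3·(x - 6)² with b_3 = Δ_3 - h_3(2M_3 + M_4)/6 = -11/56, c_3 = M_3/2 = 67/56, d_3 = (M_4 - M_3)/(6h_3) = -95/224. So S'(6) = -11/56.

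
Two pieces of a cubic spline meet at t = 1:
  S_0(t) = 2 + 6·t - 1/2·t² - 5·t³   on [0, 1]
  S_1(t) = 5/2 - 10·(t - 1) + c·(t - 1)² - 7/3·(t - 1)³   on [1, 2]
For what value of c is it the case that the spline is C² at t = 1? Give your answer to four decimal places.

S_0''(t) = -1 - 30·t, so S_0''(1) = -31. On the right, S_1''(1) = 2c, so c = -31/2.

-15.5000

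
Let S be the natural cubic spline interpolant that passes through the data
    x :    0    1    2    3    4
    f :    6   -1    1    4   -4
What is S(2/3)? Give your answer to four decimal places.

Write M_i for S''(x_i). With h_i = 1, 1, 1, 1 and divided differences Δ_i = -7, 2, 3, -8, the continuity of S' gives the tridiagonal system
  1·M_0 + 4·M_1 + 1·M_2 = 6(Δ_1 - Δ_0) = 54
  1·M_1 + 4·M_2 + 1·M_3 = 6(Δ_2 - Δ_1) = 6
  1·M_2 + 4·M_3 + 1·M_4 = 6(Δ_3 - Δ_2) = -66
Natural end conditions: M_0 = M_4 = 0.
Forward elimination and back-substitution give M_0 = 0, M_1 = 90/7, M_2 = 18/7, M_3 = -120/7, M_4 = 0.
On [0, 1], S(x) = 6 - 64/7·x + 0·x² + 15/7·x³.
With x = 2/3: S(2/3) = 34/63.

0.5397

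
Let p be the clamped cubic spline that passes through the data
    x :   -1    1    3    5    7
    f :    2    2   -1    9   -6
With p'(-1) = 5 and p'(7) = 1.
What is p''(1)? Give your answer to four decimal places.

-1.8929

Let m_i = p''(x_i). Step sizes h_i = 2, 2, 2, 2; slopes of the chords Δ_i = (y_(i+1) - y_i)/h_i = 0, -3/2, 5, -15/2.
  2·m_0 + 8·m_1 + 2·m_2 = 6(Δ_1 - Δ_0) = -9
  2·m_1 + 8·m_2 + 2·m_3 = 6(Δ_2 - Δ_1) = 39
  2·m_2 + 8·m_3 + 2·m_4 = 6(Δ_3 - Δ_2) = -75
Clamped end conditions give two more equations: 2h_0·m_0 + h_0·m_1 = 6(Δ_0 - p'(-1)) = -30 and h_3·m_3 + 2h_3·m_4 = 6(p'(7) - Δ_3) = 51.
Forward elimination and back-substitution give m_0 = -367/56, m_1 = -53/28, m_2 = 77/8, m_3 = -479/28, m_4 = 1193/56.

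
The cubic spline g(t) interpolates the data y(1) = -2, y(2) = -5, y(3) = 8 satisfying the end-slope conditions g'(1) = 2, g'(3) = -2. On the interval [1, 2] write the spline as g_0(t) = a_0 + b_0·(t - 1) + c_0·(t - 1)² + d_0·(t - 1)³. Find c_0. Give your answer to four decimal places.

-20.5000

Put m_i = g'' at the i-th knot. Here h = (1, 1) and Δ = (-3, 13), so the interior equations h_(i-1)·m_(i-1) + 2(h_(i-1)+h_i)·m_i + h_i·m_(i+1) = 6(Δ_i − Δ_(i-1)) read
  1·m_0 + 4·m_1 + 1·m_2 = 6(Δ_1 - Δ_0) = 96
Clamped end conditions give two more equations: 2h_0·m_0 + h_0·m_1 = 6(Δ_0 - g'(1)) = -30 and h_1·m_1 + 2h_1·m_2 = 6(g'(3) - Δ_1) = -90.
Forward elimination and back-substitution give m_0 = -41, m_1 = 52, m_2 = -71.
On [1, 2], with g_0(t) = a_0 + b_0·(t - 1) + c_0·(t - 1)² + d_0·(t - 1)³: c_0 = m_0/2 = -41/2, d_0 = (m_1 - m_0)/(6h_0) = 31/2, b_0 = Δ_0 - h_0(2m_0 + m_1)/6 = 2.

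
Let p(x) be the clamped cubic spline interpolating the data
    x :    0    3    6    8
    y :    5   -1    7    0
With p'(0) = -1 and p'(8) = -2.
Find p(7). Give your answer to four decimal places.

With m_i denoting the second derivative at x_i, h_i = 3, 3, 2, and Δ_i = (y_(i+1) − y_i)/h_i = -2, 8/3, -7/2:
  3·m_0 + 12·m_1 + 3·m_2 = 6(Δ_1 - Δ_0) = 28
  3·m_1 + 10·m_2 + 2·m_3 = 6(Δ_2 - Δ_1) = -37
Clamped end conditions give two more equations: 2h_0·m_0 + h_0·m_1 = 6(Δ_0 - p'(0)) = -6 and h_2·m_2 + 2h_2·m_3 = 6(p'(8) - Δ_2) = 9.
Hence m_0 = -383/114, m_1 = 269/57, m_2 = -235/38, m_3 = 203/38.
On [6, 8], p(x) = 7 - 22/19·(x - 6) - 235/76·(x - 6)² + 73/76·(x - 6)³.
With (x - 6) = 1: p(7) = 141/38.

3.7105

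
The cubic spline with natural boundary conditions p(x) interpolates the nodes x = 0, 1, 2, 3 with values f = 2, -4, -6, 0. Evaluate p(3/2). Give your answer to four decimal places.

With M_i denoting the second derivative at x_i, h_i = 1, 1, 1, and Δ_i = (y_(i+1) − y_i)/h_i = -6, -2, 6:
  1·M_0 + 4·M_1 + 1·M_2 = 6(Δ_1 - Δ_0) = 24
  1·M_1 + 4·M_2 + 1·M_3 = 6(Δ_2 - Δ_1) = 48
Natural end conditions: M_0 = M_3 = 0.
Hence M_0 = 0, M_1 = 16/5, M_2 = 56/5, M_3 = 0.
On [1, 2], p(x) = -4 - 74/15·(x - 1) + 8/5·(x - 1)² + 4/3·(x - 1)³.
With (x - 1) = 1/2: p(3/2) = -59/10.

-5.9000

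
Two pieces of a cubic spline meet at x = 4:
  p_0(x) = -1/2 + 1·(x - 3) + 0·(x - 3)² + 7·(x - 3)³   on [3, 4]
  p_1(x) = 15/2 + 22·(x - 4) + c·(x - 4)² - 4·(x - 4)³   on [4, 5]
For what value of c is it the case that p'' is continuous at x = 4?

p_0''(x) = 0 + 42·(x - 3), so p_0''(4) = 42. On the right, p_1''(4) = 2c, so c = 21.

21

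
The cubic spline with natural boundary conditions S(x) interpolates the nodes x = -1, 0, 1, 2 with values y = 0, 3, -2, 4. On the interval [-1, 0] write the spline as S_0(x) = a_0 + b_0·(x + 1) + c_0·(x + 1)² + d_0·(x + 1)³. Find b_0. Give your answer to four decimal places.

5.8667

With σ_i denoting the second derivative at x_i, h_i = 1, 1, 1, and Δ_i = (y_(i+1) − y_i)/h_i = 3, -5, 6:
  1·σ_0 + 4·σ_1 + 1·σ_2 = 6(Δ_1 - Δ_0) = -48
  1·σ_1 + 4·σ_2 + 1·σ_3 = 6(Δ_2 - Δ_1) = 66
Natural end conditions: σ_0 = σ_3 = 0.
Solving the tridiagonal system: σ_0 = 0, σ_1 = -86/5, σ_2 = 104/5, σ_3 = 0.
On [-1, 0], with S_0(x) = a_0 + b_0·(x + 1) + c_0·(x + 1)² + d_0·(x + 1)³: c_0 = σ_0/2 = 0, d_0 = (σ_1 - σ_0)/(6h_0) = -43/15, b_0 = Δ_0 - h_0(2σ_0 + σ_1)/6 = 88/15.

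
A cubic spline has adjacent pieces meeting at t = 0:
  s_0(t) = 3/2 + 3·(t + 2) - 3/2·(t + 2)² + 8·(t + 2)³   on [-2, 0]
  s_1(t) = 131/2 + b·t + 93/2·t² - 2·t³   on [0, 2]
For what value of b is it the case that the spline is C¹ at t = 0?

s_0'(t) = 3 - 3·(t + 2) + 24·(t + 2)², so s_0'(0) = 93. On the right, s_1'(0) = b, so b = 93.

93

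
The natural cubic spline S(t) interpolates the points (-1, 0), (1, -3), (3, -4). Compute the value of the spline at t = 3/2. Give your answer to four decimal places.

-3.4141

Put σ_i = S'' at the i-th knot. Here h = (2, 2) and Δ = (-3/2, -1/2), so the interior equations h_(i-1)·σ_(i-1) + 2(h_(i-1)+h_i)·σ_i + h_i·σ_(i+1) = 6(Δ_i − Δ_(i-1)) read
  2·σ_0 + 8·σ_1 + 2·σ_2 = 6(Δ_1 - Δ_0) = 6
Natural end conditions: σ_0 = σ_2 = 0.
Solving the tridiagonal system: σ_0 = 0, σ_1 = 3/4, σ_2 = 0.
On [1, 3], S(t) = -3 - 1·(t - 1) + 3/8·(t - 1)² - 1/16·(t - 1)³.
With (t - 1) = 1/2: S(3/2) = -437/128.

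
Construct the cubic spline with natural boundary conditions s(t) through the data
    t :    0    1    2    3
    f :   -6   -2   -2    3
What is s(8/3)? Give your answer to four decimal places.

0.8593

With M_i denoting the second derivative at x_i, h_i = 1, 1, 1, and Δ_i = (y_(i+1) − y_i)/h_i = 4, 0, 5:
  1·M_0 + 4·M_1 + 1·M_2 = 6(Δ_1 - Δ_0) = -24
  1·M_1 + 4·M_2 + 1·M_3 = 6(Δ_2 - Δ_1) = 30
Natural end conditions: M_0 = M_3 = 0.
Forward elimination and back-substitution give M_0 = 0, M_1 = -42/5, M_2 = 48/5, M_3 = 0.
On [2, 3], s(t) = -2 + 9/5·(t - 2) + 24/5·(t - 2)² - 8/5·(t - 2)³.
With (t - 2) = 2/3: s(8/3) = 116/135.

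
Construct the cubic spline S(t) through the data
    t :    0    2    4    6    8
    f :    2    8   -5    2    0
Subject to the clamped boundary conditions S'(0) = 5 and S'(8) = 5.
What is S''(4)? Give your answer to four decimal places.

Let m_i = S''(x_i). Step sizes h_i = 2, 2, 2, 2; slopes of the chords Δ_i = (y_(i+1) - y_i)/h_i = 3, -13/2, 7/2, -1.
  2·m_0 + 8·m_1 + 2·m_2 = 6(Δ_1 - Δ_0) = -57
  2·m_1 + 8·m_2 + 2·m_3 = 6(Δ_2 - Δ_1) = 60
  2·m_2 + 8·m_3 + 2·m_4 = 6(Δ_3 - Δ_2) = -27
Clamped end conditions give two more equations: 2h_0·m_0 + h_0·m_1 = 6(Δ_0 - S'(0)) = -12 and h_3·m_3 + 2h_3·m_4 = 6(S'(8) - Δ_3) = 36.
Hence m_0 = 69/28, m_1 = -153/14, m_2 = 51/4, m_3 = -141/14, m_4 = 393/28.

12.7500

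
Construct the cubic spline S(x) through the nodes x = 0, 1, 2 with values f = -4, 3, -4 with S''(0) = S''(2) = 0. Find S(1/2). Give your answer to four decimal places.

0.8125

Let M_i = S''(x_i). Step sizes h_i = 1, 1; slopes of the chords Δ_i = (y_(i+1) - y_i)/h_i = 7, -7.
  1·M_0 + 4·M_1 + 1·M_2 = 6(Δ_1 - Δ_0) = -84
Natural end conditions: M_0 = M_2 = 0.
Solving: M_0 = 0, M_1 = -21, M_2 = 0.
On [0, 1], S(x) = -4 + 21/2·x + 0·x² - 7/2·x³.
With x = 1/2: S(1/2) = 13/16.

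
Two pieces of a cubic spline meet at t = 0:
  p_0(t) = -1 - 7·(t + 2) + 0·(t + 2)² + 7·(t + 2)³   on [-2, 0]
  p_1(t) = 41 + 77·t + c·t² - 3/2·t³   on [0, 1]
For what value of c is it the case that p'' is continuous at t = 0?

42

p_0''(t) = 0 + 42·(t + 2), so p_0''(0) = 84. On the right, p_1''(0) = 2c, so c = 42.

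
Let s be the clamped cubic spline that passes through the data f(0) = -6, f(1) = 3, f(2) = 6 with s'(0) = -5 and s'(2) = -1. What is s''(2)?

-1

With σ_i denoting the second derivative at x_i, h_i = 1, 1, and Δ_i = (y_(i+1) − y_i)/h_i = 9, 3:
  1·σ_0 + 4·σ_1 + 1·σ_2 = 6(Δ_1 - Δ_0) = -36
Clamped end conditions give two more equations: 2h_0·σ_0 + h_0·σ_1 = 6(Δ_0 - s'(0)) = 84 and h_1·σ_1 + 2h_1·σ_2 = 6(s'(2) - Δ_1) = -24.
Solving: σ_0 = 53, σ_1 = -22, σ_2 = -1.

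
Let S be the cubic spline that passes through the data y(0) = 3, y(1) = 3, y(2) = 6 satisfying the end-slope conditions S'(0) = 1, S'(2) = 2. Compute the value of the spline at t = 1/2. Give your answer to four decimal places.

Let σ_i = S''(x_i). Step sizes h_i = 1, 1; slopes of the chords Δ_i = (y_(i+1) - y_i)/h_i = 0, 3.
  1·σ_0 + 4·σ_1 + 1·σ_2 = 6(Δ_1 - Δ_0) = 18
Clamped end conditions give two more equations: 2h_0·σ_0 + h_0·σ_1 = 6(Δ_0 - S'(0)) = -6 and h_1·σ_1 + 2h_1·σ_2 = 6(S'(2) - Δ_1) = -6.
Solving: σ_0 = -7, σ_1 = 8, σ_2 = -7.
On [0, 1], S(t) = 3 + 1·t - 7/2·t² + 5/2·t³.
With t = 1/2: S(1/2) = 47/16.

2.9375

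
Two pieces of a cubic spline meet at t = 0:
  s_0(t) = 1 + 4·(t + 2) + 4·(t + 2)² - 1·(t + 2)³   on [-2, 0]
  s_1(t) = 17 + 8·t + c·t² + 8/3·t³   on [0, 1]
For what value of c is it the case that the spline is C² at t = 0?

s_0''(t) = 8 - 6·(t + 2), so s_0''(0) = -4. On the right, s_1''(0) = 2c, so c = -2.

-2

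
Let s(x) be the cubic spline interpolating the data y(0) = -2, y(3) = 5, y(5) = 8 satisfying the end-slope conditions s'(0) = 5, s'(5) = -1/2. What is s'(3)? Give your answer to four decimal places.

Write σ_i for s''(x_i). With h_i = 3, 2 and divided differences Δ_i = 7/3, 3/2, the continuity of s' gives the tridiagonal system
  3·σ_0 + 10·σ_1 + 2·σ_2 = 6(Δ_1 - Δ_0) = -5
Clamped end conditions give two more equations: 2h_0·σ_0 + h_0·σ_1 = 6(Δ_0 - s'(0)) = -16 and h_1·σ_1 + 2h_1·σ_2 = 6(s'(5) - Δ_1) = -12.
Solving the tridiagonal system: σ_0 = -49/15, σ_1 = 6/5, σ_2 = -18/5.
On [3, 5], s'(x) = b_1 + 2c_1·(x - 3) + 3d_1·(x - 3)² with b_1 = Δ_1 - h_1(2σ_1 + σ_2)/6 = 19/10, c_1 = σ_1/2 = 3/5, d_1 = (σ_2 - σ_1)/(6h_1) = -2/5. So s'(3) = 19/10.

1.9000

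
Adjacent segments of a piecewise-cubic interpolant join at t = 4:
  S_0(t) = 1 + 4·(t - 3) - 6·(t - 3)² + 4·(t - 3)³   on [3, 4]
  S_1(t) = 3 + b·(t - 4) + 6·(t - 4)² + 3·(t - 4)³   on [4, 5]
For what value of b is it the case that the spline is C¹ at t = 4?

S_0'(t) = 4 - 12·(t - 3) + 12·(t - 3)², so S_0'(4) = 4. On the right, S_1'(4) = b, so b = 4.

4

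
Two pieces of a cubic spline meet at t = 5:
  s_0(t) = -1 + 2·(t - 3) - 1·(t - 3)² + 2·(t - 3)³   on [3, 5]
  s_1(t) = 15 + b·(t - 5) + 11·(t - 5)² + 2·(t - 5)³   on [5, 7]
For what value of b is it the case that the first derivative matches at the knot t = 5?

22

s_0'(t) = 2 - 2·(t - 3) + 6·(t - 3)², so s_0'(5) = 22. On the right, s_1'(5) = b, so b = 22.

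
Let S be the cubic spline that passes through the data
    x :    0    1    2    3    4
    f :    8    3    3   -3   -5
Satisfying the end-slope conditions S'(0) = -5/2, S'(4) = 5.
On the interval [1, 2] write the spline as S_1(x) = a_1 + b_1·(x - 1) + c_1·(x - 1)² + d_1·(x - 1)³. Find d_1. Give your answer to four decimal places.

Put m_i = S'' at the i-th knot. Here h = (1, 1, 1, 1) and Δ = (-5, 0, -6, -2), so the interior equations h_(i-1)·m_(i-1) + 2(h_(i-1)+h_i)·m_i + h_i·m_(i+1) = 6(Δ_i − Δ_(i-1)) read
  1·m_0 + 4·m_1 + 1·m_2 = 6(Δ_1 - Δ_0) = 30
  1·m_1 + 4·m_2 + 1·m_3 = 6(Δ_2 - Δ_1) = -36
  1·m_2 + 4·m_3 + 1·m_4 = 6(Δ_3 - Δ_2) = 24
Clamped end conditions give two more equations: 2h_0·m_0 + h_0·m_1 = 6(Δ_0 - S'(0)) = -15 and h_3·m_3 + 2h_3·m_4 = 6(S'(4) - Δ_3) = 42.
Solving: m_0 = -831/56, m_1 = 411/28, m_2 = -111/8, m_3 = 135/28, m_4 = 1041/56.
On [1, 2], with S_1(x) = a_1 + b_1·(x - 1) + c_1·(x - 1)² + d_1·(x - 1)³: c_1 = m_1/2 = 411/56, d_1 = (m_2 - m_1)/(6h_1) = -533/112, b_1 = Δ_1 - h_1(2m_1 + m_2)/6 = -289/112.

-4.7589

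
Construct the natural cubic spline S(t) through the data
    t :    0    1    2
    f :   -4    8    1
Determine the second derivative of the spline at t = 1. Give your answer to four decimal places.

-28.5000

Put σ_i = S'' at the i-th knot. Here h = (1, 1) and Δ = (12, -7), so the interior equations h_(i-1)·σ_(i-1) + 2(h_(i-1)+h_i)·σ_i + h_i·σ_(i+1) = 6(Δ_i − Δ_(i-1)) read
  1·σ_0 + 4·σ_1 + 1·σ_2 = 6(Δ_1 - Δ_0) = -114
Natural end conditions: σ_0 = σ_2 = 0.
Hence σ_0 = 0, σ_1 = -57/2, σ_2 = 0.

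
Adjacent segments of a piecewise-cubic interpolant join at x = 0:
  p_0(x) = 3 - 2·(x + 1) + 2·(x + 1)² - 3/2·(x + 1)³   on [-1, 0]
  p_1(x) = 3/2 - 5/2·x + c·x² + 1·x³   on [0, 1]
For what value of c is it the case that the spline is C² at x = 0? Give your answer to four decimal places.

-2.5000

p_0''(x) = 4 - 9·(x + 1), so p_0''(0) = -5. On the right, p_1''(0) = 2c, so c = -5/2.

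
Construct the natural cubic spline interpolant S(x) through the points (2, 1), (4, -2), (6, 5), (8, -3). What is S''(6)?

With σ_i denoting the second derivative at x_i, h_i = 2, 2, 2, and Δ_i = (y_(i+1) − y_i)/h_i = -3/2, 7/2, -4:
  2·σ_0 + 8·σ_1 + 2·σ_2 = 6(Δ_1 - Δ_0) = 30
  2·σ_1 + 8·σ_2 + 2·σ_3 = 6(Δ_2 - Δ_1) = -45
Natural end conditions: σ_0 = σ_3 = 0.
Hence σ_0 = 0, σ_1 = 11/2, σ_2 = -7, σ_3 = 0.

-7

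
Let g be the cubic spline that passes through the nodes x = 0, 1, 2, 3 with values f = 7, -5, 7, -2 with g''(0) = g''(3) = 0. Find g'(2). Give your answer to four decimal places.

Put m_i = g'' at the i-th knot. Here h = (1, 1, 1) and Δ = (-12, 12, -9), so the interior equations h_(i-1)·m_(i-1) + 2(h_(i-1)+h_i)·m_i + h_i·m_(i+1) = 6(Δ_i − Δ_(i-1)) read
  1·m_0 + 4·m_1 + 1·m_2 = 6(Δ_1 - Δ_0) = 144
  1·m_1 + 4·m_2 + 1·m_3 = 6(Δ_2 - Δ_1) = -126
Natural end conditions: m_0 = m_3 = 0.
Hence m_0 = 0, m_1 = 234/5, m_2 = -216/5, m_3 = 0.
On [2, 3], g'(x) = b_2 + 2c_2·(x - 2) + 3d_2·(x - 2)² with b_2 = Δ_2 - h_2(2m_2 + m_3)/6 = 27/5, c_2 = m_2/2 = -108/5, d_2 = (m_3 - m_2)/(6h_2) = 36/5. So g'(2) = 27/5.

5.4000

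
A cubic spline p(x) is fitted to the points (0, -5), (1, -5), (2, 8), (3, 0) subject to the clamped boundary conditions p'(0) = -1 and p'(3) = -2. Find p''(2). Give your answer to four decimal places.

Let M_i = p''(x_i). Step sizes h_i = 1, 1, 1; slopes of the chords Δ_i = (y_(i+1) - y_i)/h_i = 0, 13, -8.
  1·M_0 + 4·M_1 + 1·M_2 = 6(Δ_1 - Δ_0) = 78
  1·M_1 + 4·M_2 + 1·M_3 = 6(Δ_2 - Δ_1) = -126
Clamped end conditions give two more equations: 2h_0·M_0 + h_0·M_1 = 6(Δ_0 - p'(0)) = 6 and h_2·M_2 + 2h_2·M_3 = 6(p'(3) - Δ_2) = 36.
Forward elimination and back-substitution give M_0 = -226/15, M_1 = 542/15, M_2 = -772/15, M_3 = 656/15.

-51.4667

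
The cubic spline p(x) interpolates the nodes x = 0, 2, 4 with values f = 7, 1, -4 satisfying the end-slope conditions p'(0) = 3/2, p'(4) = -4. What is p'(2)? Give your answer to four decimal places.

-3.5000

Put σ_i = p'' at the i-th knot. Here h = (2, 2) and Δ = (-3, -5/2), so the interior equations h_(i-1)·σ_(i-1) + 2(h_(i-1)+h_i)·σ_i + h_i·σ_(i+1) = 6(Δ_i − Δ_(i-1)) read
  2·σ_0 + 8·σ_1 + 2·σ_2 = 6(Δ_1 - Δ_0) = 3
Clamped end conditions give two more equations: 2h_0·σ_0 + h_0·σ_1 = 6(Δ_0 - p'(0)) = -27 and h_1·σ_1 + 2h_1·σ_2 = 6(p'(4) - Δ_1) = -9.
Solving the tridiagonal system: σ_0 = -17/2, σ_1 = 7/2, σ_2 = -4.
On [2, 4], p'(x) = b_1 + 2c_1·(x - 2) + 3d_1·(x - 2)² with b_1 = Δ_1 - h_1(2σ_1 + σ_2)/6 = -7/2, c_1 = σ_1/2 = 7/4, d_1 = (σ_2 - σ_1)/(6h_1) = -5/8. So p'(2) = -7/2.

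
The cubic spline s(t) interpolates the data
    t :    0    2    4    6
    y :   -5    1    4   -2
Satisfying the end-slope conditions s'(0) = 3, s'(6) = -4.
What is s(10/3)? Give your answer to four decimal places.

Put M_i = s'' at the i-th knot. Here h = (2, 2, 2) and Δ = (3, 3/2, -3), so the interior equations h_(i-1)·M_(i-1) + 2(h_(i-1)+h_i)·M_i + h_i·M_(i+1) = 6(Δ_i − Δ_(i-1)) read
  2·M_0 + 8·M_1 + 2·M_2 = 6(Δ_1 - Δ_0) = -9
  2·M_1 + 8·M_2 + 2·M_3 = 6(Δ_2 - Δ_1) = -27
Clamped end conditions give two more equations: 2h_0·M_0 + h_0·M_1 = 6(Δ_0 - s'(0)) = 0 and h_2·M_2 + 2h_2·M_3 = 6(s'(6) - Δ_2) = -6.
Solving the tridiagonal system: M_0 = 1/6, M_1 = -1/3, M_2 = -10/3, M_3 = 1/6.
On [2, 4], s(t) = 1 + 17/6·(t - 2) - 1/6·(t - 2)² - 1/4·(t - 2)³.
With (t - 2) = 4/3: s(10/3) = 35/9.

3.8889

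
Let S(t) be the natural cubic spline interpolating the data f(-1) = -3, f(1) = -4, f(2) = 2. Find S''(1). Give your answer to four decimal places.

6.5000

Put M_i = S'' at the i-th knot. Here h = (2, 1) and Δ = (-1/2, 6), so the interior equations h_(i-1)·M_(i-1) + 2(h_(i-1)+h_i)·M_i + h_i·M_(i+1) = 6(Δ_i − Δ_(i-1)) read
  2·M_0 + 6·M_1 + 1·M_2 = 6(Δ_1 - Δ_0) = 39
Natural end conditions: M_0 = M_2 = 0.
Forward elimination and back-substitution give M_0 = 0, M_1 = 13/2, M_2 = 0.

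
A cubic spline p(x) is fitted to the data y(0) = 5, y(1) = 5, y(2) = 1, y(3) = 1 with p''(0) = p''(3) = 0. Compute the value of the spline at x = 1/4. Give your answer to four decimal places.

Put σ_i = p'' at the i-th knot. Here h = (1, 1, 1) and Δ = (0, -4, 0), so the interior equations h_(i-1)·σ_(i-1) + 2(h_(i-1)+h_i)·σ_i + h_i·σ_(i+1) = 6(Δ_i − Δ_(i-1)) read
  1·σ_0 + 4·σ_1 + 1·σ_2 = 6(Δ_1 - Δ_0) = -24
  1·σ_1 + 4·σ_2 + 1·σ_3 = 6(Δ_2 - Δ_1) = 24
Natural end conditions: σ_0 = σ_3 = 0.
Solving: σ_0 = 0, σ_1 = -8, σ_2 = 8, σ_3 = 0.
On [0, 1], p(x) = 5 + 4/3·x + 0·x² - 4/3·x³.
With x = 1/4: p(1/4) = 85/16.

5.3125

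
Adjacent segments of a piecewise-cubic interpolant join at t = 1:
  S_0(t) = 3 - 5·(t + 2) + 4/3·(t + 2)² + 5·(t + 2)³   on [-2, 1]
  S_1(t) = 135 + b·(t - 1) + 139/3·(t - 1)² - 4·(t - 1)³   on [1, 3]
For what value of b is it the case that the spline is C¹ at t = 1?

S_0'(t) = -5 + 8/3·(t + 2) + 15·(t + 2)², so S_0'(1) = 138. On the right, S_1'(1) = b, so b = 138.

138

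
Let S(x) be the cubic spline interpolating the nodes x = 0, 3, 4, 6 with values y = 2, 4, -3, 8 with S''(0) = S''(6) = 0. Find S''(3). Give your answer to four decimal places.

-7.4681

With m_i denoting the second derivative at x_i, h_i = 3, 1, 2, and Δ_i = (y_(i+1) − y_i)/h_i = 2/3, -7, 11/2:
  3·m_0 + 8·m_1 + 1·m_2 = 6(Δ_1 - Δ_0) = -46
  1·m_1 + 6·m_2 + 2·m_3 = 6(Δ_2 - Δ_1) = 75
Natural end conditions: m_0 = m_3 = 0.
Solving the tridiagonal system: m_0 = 0, m_1 = -351/47, m_2 = 646/47, m_3 = 0.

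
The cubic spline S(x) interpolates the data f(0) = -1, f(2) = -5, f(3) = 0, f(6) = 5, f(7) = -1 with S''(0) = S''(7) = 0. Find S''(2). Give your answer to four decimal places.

7.2422

Write M_i for S''(x_i). With h_i = 2, 1, 3, 1 and divided differences Δ_i = -2, 5, 5/3, -6, the continuity of S' gives the tridiagonal system
  2·M_0 + 6·M_1 + 1·M_2 = 6(Δ_1 - Δ_0) = 42
  1·M_1 + 8·M_2 + 3·M_3 = 6(Δ_2 - Δ_1) = -20
  3·M_2 + 8·M_3 + 1·M_4 = 6(Δ_3 - Δ_2) = -46
Natural end conditions: M_0 = M_4 = 0.
Forward elimination and back-substitution give M_0 = 0, M_1 = 1166/161, M_2 = -234/161, M_3 = -838/161, M_4 = 0.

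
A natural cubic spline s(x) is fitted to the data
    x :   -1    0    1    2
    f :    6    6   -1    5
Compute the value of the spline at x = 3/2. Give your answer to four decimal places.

Write M_i for s''(x_i). With h_i = 1, 1, 1 and divided differences Δ_i = 0, -7, 6, the continuity of s' gives the tridiagonal system
  1·M_0 + 4·M_1 + 1·M_2 = 6(Δ_1 - Δ_0) = -42
  1·M_1 + 4·M_2 + 1·M_3 = 6(Δ_2 - Δ_1) = 78
Natural end conditions: M_0 = M_3 = 0.
Hence M_0 = 0, M_1 = -82/5, M_2 = 118/5, M_3 = 0.
On [1, 2], s(x) = -1 - 28/15·(x - 1) + 59/5·(x - 1)² - 59/15·(x - 1)³.
With (x - 1) = 1/2: s(3/2) = 21/40.

0.5250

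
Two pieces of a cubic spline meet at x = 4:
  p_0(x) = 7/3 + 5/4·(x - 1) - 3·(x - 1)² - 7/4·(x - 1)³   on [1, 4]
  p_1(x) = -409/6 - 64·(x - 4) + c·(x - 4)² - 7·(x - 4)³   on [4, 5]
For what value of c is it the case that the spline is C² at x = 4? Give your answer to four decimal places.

p_0''(x) = -6 - 21/2·(x - 1), so p_0''(4) = -75/2. On the right, p_1''(4) = 2c, so c = -75/4.

-18.7500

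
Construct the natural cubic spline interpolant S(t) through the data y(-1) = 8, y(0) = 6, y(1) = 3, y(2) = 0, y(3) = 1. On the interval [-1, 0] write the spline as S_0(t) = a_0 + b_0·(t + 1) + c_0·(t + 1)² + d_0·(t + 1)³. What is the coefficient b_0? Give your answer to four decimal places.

-1.8036

With σ_i denoting the second derivative at x_i, h_i = 1, 1, 1, 1, and Δ_i = (y_(i+1) − y_i)/h_i = -2, -3, -3, 1:
  1·σ_0 + 4·σ_1 + 1·σ_2 = 6(Δ_1 - Δ_0) = -6
  1·σ_1 + 4·σ_2 + 1·σ_3 = 6(Δ_2 - Δ_1) = 0
  1·σ_2 + 4·σ_3 + 1·σ_4 = 6(Δ_3 - Δ_2) = 24
Natural end conditions: σ_0 = σ_4 = 0.
Solving the tridiagonal system: σ_0 = 0, σ_1 = -33/28, σ_2 = -9/7, σ_3 = 177/28, σ_4 = 0.
On [-1, 0], with S_0(t) = a_0 + b_0·(t + 1) + c_0·(t + 1)² + d_0·(t + 1)³: c_0 = σ_0/2 = 0, d_0 = (σ_1 - σ_0)/(6h_0) = -11/56, b_0 = Δ_0 - h_0(2σ_0 + σ_1)/6 = -101/56.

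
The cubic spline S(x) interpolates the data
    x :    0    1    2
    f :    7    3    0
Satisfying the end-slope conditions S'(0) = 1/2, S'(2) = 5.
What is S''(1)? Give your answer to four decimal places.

-1.5000

Write m_i for S''(x_i). With h_i = 1, 1 and divided differences Δ_i = -4, -3, the continuity of S' gives the tridiagonal system
  1·m_0 + 4·m_1 + 1·m_2 = 6(Δ_1 - Δ_0) = 6
Clamped end conditions give two more equations: 2h_0·m_0 + h_0·m_1 = 6(Δ_0 - S'(0)) = -27 and h_1·m_1 + 2h_1·m_2 = 6(S'(2) - Δ_1) = 48.
Solving: m_0 = -51/4, m_1 = -3/2, m_2 = 99/4.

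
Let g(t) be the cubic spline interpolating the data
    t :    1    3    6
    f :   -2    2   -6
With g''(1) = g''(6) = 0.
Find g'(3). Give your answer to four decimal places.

0.1333

Write M_i for g''(x_i). With h_i = 2, 3 and divided differences Δ_i = 2, -8/3, the continuity of g' gives the tridiagonal system
  2·M_0 + 10·M_1 + 3·M_2 = 6(Δ_1 - Δ_0) = -28
Natural end conditions: M_0 = M_2 = 0.
Forward elimination and back-substitution give M_0 = 0, M_1 = -14/5, M_2 = 0.
On [3, 6], g'(t) = b_1 + 2c_1·(t - 3) + 3d_1·(t - 3)² with b_1 = Δ_1 - h_1(2M_1 + M_2)/6 = 2/15, c_1 = M_1/2 = -7/5, d_1 = (M_2 - M_1)/(6h_1) = 7/45. So g'(3) = 2/15.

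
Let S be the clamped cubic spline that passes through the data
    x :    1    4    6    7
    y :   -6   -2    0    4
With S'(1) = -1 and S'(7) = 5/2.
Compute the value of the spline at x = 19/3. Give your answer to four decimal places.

With σ_i denoting the second derivative at x_i, h_i = 3, 2, 1, and Δ_i = (y_(i+1) − y_i)/h_i = 4/3, 1, 4:
  3·σ_0 + 10·σ_1 + 2·σ_2 = 6(Δ_1 - Δ_0) = -2
  2·σ_1 + 6·σ_2 + 1·σ_3 = 6(Δ_2 - Δ_1) = 18
Clamped end conditions give two more equations: 2h_0·σ_0 + h_0·σ_1 = 6(Δ_0 - S'(1)) = 14 and h_2·σ_2 + 2h_2·σ_3 = 6(S'(7) - Δ_2) = -9.
Solving the tridiagonal system: σ_0 = 196/57, σ_1 = -42/19, σ_2 = 93/19, σ_3 = -132/19.
On [6, 7], S(x) = 0 + 67/19·(x - 6) + 93/38·(x - 6)² - 75/38·(x - 6)³.
With (x - 6) = 1/3: S(19/3) = 235/171.

1.3743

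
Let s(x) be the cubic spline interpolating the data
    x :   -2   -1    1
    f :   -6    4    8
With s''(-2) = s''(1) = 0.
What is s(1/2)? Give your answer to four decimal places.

8.2500

With M_i denoting the second derivative at x_i, h_i = 1, 2, and Δ_i = (y_(i+1) − y_i)/h_i = 10, 2:
  1·M_0 + 6·M_1 + 2·M_2 = 6(Δ_1 - Δ_0) = -48
Natural end conditions: M_0 = M_2 = 0.
Solving the tridiagonal system: M_0 = 0, M_1 = -8, M_2 = 0.
On [-1, 1], s(x) = 4 + 22/3·(x + 1) - 4·(x + 1)² + 2/3·(x + 1)³.
With (x + 1) = 3/2: s(1/2) = 33/4.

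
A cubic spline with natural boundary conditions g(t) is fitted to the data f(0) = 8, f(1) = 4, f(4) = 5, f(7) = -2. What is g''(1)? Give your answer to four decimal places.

Let σ_i = g''(x_i). Step sizes h_i = 1, 3, 3; slopes of the chords Δ_i = (y_(i+1) - y_i)/h_i = -4, 1/3, -7/3.
  1·σ_0 + 8·σ_1 + 3·σ_2 = 6(Δ_1 - Δ_0) = 26
  3·σ_1 + 12·σ_2 + 3·σ_3 = 6(Δ_2 - Δ_1) = -16
Natural end conditions: σ_0 = σ_3 = 0.
Solving the tridiagonal system: σ_0 = 0, σ_1 = 120/29, σ_2 = -206/87, σ_3 = 0.

4.1379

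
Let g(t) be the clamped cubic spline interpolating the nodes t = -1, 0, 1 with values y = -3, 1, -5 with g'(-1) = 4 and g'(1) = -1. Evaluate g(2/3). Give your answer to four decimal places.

-3.4630

Put σ_i = g'' at the i-th knot. Here h = (1, 1) and Δ = (4, -6), so the interior equations h_(i-1)·σ_(i-1) + 2(h_(i-1)+h_i)·σ_i + h_i·σ_(i+1) = 6(Δ_i − Δ_(i-1)) read
  1·σ_0 + 4·σ_1 + 1·σ_2 = 6(Δ_1 - Δ_0) = -60
Clamped end conditions give two more equations: 2h_0·σ_0 + h_0·σ_1 = 6(Δ_0 - g'(-1)) = 0 and h_1·σ_1 + 2h_1·σ_2 = 6(g'(1) - Δ_1) = 30.
Solving: σ_0 = 25/2, σ_1 = -25, σ_2 = 55/2.
On [0, 1], g(t) = 1 - 9/4·t - 25/2·t² + 35/4·t³.
With t = 2/3: g(2/3) = -187/54.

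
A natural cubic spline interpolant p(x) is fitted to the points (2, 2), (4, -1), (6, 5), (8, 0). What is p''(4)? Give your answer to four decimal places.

Let M_i = p''(x_i). Step sizes h_i = 2, 2, 2; slopes of the chords Δ_i = (y_(i+1) - y_i)/h_i = -3/2, 3, -5/2.
  2·M_0 + 8·M_1 + 2·M_2 = 6(Δ_1 - Δ_0) = 27
  2·M_1 + 8·M_2 + 2·M_3 = 6(Δ_2 - Δ_1) = -33
Natural end conditions: M_0 = M_3 = 0.
Forward elimination and back-substitution give M_0 = 0, M_1 = 47/10, M_2 = -53/10, M_3 = 0.

4.7000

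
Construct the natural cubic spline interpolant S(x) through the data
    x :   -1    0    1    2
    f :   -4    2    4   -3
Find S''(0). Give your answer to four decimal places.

-2.8000

With σ_i denoting the second derivative at x_i, h_i = 1, 1, 1, and Δ_i = (y_(i+1) − y_i)/h_i = 6, 2, -7:
  1·σ_0 + 4·σ_1 + 1·σ_2 = 6(Δ_1 - Δ_0) = -24
  1·σ_1 + 4·σ_2 + 1·σ_3 = 6(Δ_2 - Δ_1) = -54
Natural end conditions: σ_0 = σ_3 = 0.
Forward elimination and back-substitution give σ_0 = 0, σ_1 = -14/5, σ_2 = -64/5, σ_3 = 0.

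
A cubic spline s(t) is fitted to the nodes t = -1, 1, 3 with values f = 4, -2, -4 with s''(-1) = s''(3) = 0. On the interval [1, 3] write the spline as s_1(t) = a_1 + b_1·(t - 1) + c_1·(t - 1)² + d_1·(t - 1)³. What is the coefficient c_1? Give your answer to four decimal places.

0.7500

Let m_i = s''(x_i). Step sizes h_i = 2, 2; slopes of the chords Δ_i = (y_(i+1) - y_i)/h_i = -3, -1.
  2·m_0 + 8·m_1 + 2·m_2 = 6(Δ_1 - Δ_0) = 12
Natural end conditions: m_0 = m_2 = 0.
Forward elimination and back-substitution give m_0 = 0, m_1 = 3/2, m_2 = 0.
On [1, 3], with s_1(t) = a_1 + b_1·(t - 1) + c_1·(t - 1)² + d_1·(t - 1)³: c_1 = m_1/2 = 3/4, d_1 = (m_2 - m_1)/(6h_1) = -1/8, b_1 = Δ_1 - h_1(2m_1 + m_2)/6 = -2.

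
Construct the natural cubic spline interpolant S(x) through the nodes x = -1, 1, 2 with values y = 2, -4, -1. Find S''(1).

With M_i denoting the second derivative at x_i, h_i = 2, 1, and Δ_i = (y_(i+1) − y_i)/h_i = -3, 3:
  2·M_0 + 6·M_1 + 1·M_2 = 6(Δ_1 - Δ_0) = 36
Natural end conditions: M_0 = M_2 = 0.
Solving: M_0 = 0, M_1 = 6, M_2 = 0.

6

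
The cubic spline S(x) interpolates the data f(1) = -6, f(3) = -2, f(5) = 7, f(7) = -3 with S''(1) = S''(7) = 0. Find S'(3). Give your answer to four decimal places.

Let M_i = S''(x_i). Step sizes h_i = 2, 2, 2; slopes of the chords Δ_i = (y_(i+1) - y_i)/h_i = 2, 9/2, -5.
  2·M_0 + 8·M_1 + 2·M_2 = 6(Δ_1 - Δ_0) = 15
  2·M_1 + 8·M_2 + 2·M_3 = 6(Δ_2 - Δ_1) = -57
Natural end conditions: M_0 = M_3 = 0.
Solving the tridiagonal system: M_0 = 0, M_1 = 39/10, M_2 = -81/10, M_3 = 0.
On [3, 5], S'(x) = b_1 + 2c_1·(x - 3) + 3d_1·(x - 3)² with b_1 = Δ_1 - h_1(2M_1 + M_2)/6 = 23/5, c_1 = M_1/2 = 39/20, d_1 = (M_2 - M_1)/(6h_1) = -1. So S'(3) = 23/5.

4.6000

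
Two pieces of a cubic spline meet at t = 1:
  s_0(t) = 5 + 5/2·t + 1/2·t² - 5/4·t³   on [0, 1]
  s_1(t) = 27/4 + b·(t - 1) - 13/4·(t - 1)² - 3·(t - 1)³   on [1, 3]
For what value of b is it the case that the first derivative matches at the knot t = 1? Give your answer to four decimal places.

s_0'(t) = 5/2 + 1·t - 15/4·t², so s_0'(1) = -1/4. On the right, s_1'(1) = b, so b = -1/4.

-0.2500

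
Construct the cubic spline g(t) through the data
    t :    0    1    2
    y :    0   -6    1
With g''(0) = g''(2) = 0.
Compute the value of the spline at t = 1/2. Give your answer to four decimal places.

-4.2188

Write M_i for g''(x_i). With h_i = 1, 1 and divided differences Δ_i = -6, 7, the continuity of g' gives the tridiagonal system
  1·M_0 + 4·M_1 + 1·M_2 = 6(Δ_1 - Δ_0) = 78
Natural end conditions: M_0 = M_2 = 0.
Forward elimination and back-substitution give M_0 = 0, M_1 = 39/2, M_2 = 0.
On [0, 1], g(t) = 0 - 37/4·t + 0·t² + 13/4·t³.
With t = 1/2: g(1/2) = -135/32.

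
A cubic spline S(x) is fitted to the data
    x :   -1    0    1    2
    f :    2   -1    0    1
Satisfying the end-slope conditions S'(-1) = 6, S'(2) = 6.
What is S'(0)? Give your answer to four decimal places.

-3.2000

With M_i denoting the second derivative at x_i, h_i = 1, 1, 1, and Δ_i = (y_(i+1) − y_i)/h_i = -3, 1, 1:
  1·M_0 + 4·M_1 + 1·M_2 = 6(Δ_1 - Δ_0) = 24
  1·M_1 + 4·M_2 + 1·M_3 = 6(Δ_2 - Δ_1) = 0
Clamped end conditions give two more equations: 2h_0·M_0 + h_0·M_1 = 6(Δ_0 - S'(-1)) = -54 and h_2·M_2 + 2h_2·M_3 = 6(S'(2) - Δ_2) = 30.
Hence M_0 = -178/5, M_1 = 86/5, M_2 = -46/5, M_3 = 98/5.
On [0, 1], S'(x) = b_1 + 2c_1·x + 3d_1·x² with b_1 = Δ_1 - h_1(2M_1 + M_2)/6 = -16/5, c_1 = M_1/2 = 43/5, d_1 = (M_2 - M_1)/(6h_1) = -22/5. So S'(0) = -16/5.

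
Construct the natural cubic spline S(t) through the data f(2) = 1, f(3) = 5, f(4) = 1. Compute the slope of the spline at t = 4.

With M_i denoting the second derivative at x_i, h_i = 1, 1, and Δ_i = (y_(i+1) − y_i)/h_i = 4, -4:
  1·M_0 + 4·M_1 + 1·M_2 = 6(Δ_1 - Δ_0) = -48
Natural end conditions: M_0 = M_2 = 0.
Solving the tridiagonal system: M_0 = 0, M_1 = -12, M_2 = 0.
On [3, 4], S'(t) = b_1 + 2c_1·(t - 3) + 3d_1·(t - 3)² with b_1 = Δ_1 - h_1(2M_1 + M_2)/6 = 0, c_1 = M_1/2 = -6, d_1 = (M_2 - M_1)/(6h_1) = 2. So S'(4) = -6.

-6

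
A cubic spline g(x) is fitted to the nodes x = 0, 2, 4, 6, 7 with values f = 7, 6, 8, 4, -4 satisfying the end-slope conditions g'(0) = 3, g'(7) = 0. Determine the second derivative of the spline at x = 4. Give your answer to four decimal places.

Let σ_i = g''(x_i). Step sizes h_i = 2, 2, 2, 1; slopes of the chords Δ_i = (y_(i+1) - y_i)/h_i = -1/2, 1, -2, -8.
  2·σ_0 + 8·σ_1 + 2·σ_2 = 6(Δ_1 - Δ_0) = 9
  2·σ_1 + 8·σ_2 + 2·σ_3 = 6(Δ_2 - Δ_1) = -18
  2·σ_2 + 6·σ_3 + 1·σ_4 = 6(Δ_3 - Δ_2) = -36
Clamped end conditions give two more equations: 2h_0·σ_0 + h_0·σ_1 = 6(Δ_0 - g'(0)) = -21 and h_3·σ_3 + 2h_3·σ_4 = 6(g'(7) - Δ_3) = 48.
Forward elimination and back-substitution give σ_0 = -1149/172, σ_1 = 123/43, σ_2 = -45/172, σ_3 = -465/43, σ_4 = 2529/86.

-0.2616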